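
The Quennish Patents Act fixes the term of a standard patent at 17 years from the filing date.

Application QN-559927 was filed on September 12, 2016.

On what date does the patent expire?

September 12, 2033

Filing date + 17 years → 12 September 2033.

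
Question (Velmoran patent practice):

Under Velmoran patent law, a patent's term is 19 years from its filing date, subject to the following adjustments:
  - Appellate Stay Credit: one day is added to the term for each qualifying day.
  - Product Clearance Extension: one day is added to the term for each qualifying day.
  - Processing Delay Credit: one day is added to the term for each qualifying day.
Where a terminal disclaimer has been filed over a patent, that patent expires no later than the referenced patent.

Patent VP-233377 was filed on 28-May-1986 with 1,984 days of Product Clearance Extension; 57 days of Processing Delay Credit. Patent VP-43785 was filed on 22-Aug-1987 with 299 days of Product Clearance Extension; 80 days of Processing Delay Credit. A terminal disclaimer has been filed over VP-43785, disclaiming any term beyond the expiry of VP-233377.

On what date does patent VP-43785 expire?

September 5, 2007

Natural term of VP-43785:
  Base: filing + 19 years → 22 August 2006.
  Product Clearance Extension: +299 days → 17 June 2007.
  Processing Delay Credit: +80 days → 5 September 2007.
Expiry of referenced patent VP-233377:
  Base: filing + 19 years → 28 May 2005.
  Product Clearance Extension: +1984 days → 2 November 2010.
  Processing Delay Credit: +57 days → 29 December 2010.
Terminal disclaimer: VP-43785 expires on the earlier of 5 September 2007 and 29 December 2010.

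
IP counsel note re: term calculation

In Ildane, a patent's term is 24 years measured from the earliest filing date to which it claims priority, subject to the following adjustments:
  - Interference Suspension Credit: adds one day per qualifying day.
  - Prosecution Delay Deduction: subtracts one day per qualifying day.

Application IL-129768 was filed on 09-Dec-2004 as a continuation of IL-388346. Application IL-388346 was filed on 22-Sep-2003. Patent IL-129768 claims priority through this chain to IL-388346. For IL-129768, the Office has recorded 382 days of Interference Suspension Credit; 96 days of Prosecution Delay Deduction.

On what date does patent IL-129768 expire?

July 4, 2028

Earliest priority filing: 22 September 2003.
Base term: 22 September 2003 + 24 years → 22 September 2027.
Interference Suspension Credit: +382 days → 8 October 2028.
Prosecution Delay Deduction: −96 days → 4 July 2028.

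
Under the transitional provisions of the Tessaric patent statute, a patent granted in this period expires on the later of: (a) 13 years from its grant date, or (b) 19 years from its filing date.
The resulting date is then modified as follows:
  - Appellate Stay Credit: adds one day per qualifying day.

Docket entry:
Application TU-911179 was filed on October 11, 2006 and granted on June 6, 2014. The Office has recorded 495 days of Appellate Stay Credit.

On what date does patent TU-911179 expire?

(a) grant + 13 years → 6 June 2027.
(b) filing + 19 years → 11 October 2025.
Later of the two: 6 June 2027.
Appellate Stay Credit: +495 days → 13 October 2028.

2028-10-13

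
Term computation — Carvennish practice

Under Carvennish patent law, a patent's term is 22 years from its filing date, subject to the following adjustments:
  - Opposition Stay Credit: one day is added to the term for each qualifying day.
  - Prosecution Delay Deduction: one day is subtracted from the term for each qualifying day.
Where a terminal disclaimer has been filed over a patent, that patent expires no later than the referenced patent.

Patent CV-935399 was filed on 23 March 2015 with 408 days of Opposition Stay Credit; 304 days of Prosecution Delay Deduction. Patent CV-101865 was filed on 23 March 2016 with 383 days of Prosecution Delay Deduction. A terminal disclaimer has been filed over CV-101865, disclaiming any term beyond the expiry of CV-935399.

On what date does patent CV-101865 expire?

2037-03-05

Natural term of CV-101865:
  Base: filing + 22 years → 23 March 2038.
  Prosecution Delay Deduction: −383 days → 5 March 2037.
Expiry of referenced patent CV-935399:
  Base: filing + 22 years → 23 March 2037.
  Opposition Stay Credit: +408 days → 5 May 2038.
  Prosecution Delay Deduction: −304 days → 5 July 2037.
Terminal disclaimer: CV-101865 expires on the earlier of 5 March 2037 and 5 July 2037.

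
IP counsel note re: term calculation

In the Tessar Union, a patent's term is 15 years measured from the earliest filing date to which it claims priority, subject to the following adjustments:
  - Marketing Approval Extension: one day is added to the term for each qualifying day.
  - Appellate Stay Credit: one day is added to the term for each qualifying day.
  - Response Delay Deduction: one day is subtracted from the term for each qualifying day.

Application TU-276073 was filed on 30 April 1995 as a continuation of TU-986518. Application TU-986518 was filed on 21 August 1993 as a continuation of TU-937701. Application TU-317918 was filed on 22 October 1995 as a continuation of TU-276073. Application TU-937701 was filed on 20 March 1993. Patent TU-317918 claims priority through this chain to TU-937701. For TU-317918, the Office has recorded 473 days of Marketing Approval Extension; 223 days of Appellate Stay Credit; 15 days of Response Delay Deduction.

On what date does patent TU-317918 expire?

2010-01-30

Earliest priority filing: 20 March 1993.
Base term: 20 March 1993 + 15 years → 20 March 2008.
Marketing Approval Extension: +473 days → 6 July 2009.
Appellate Stay Credit: +223 days → 14 February 2010.
Response Delay Deduction: −15 days → 30 January 2010.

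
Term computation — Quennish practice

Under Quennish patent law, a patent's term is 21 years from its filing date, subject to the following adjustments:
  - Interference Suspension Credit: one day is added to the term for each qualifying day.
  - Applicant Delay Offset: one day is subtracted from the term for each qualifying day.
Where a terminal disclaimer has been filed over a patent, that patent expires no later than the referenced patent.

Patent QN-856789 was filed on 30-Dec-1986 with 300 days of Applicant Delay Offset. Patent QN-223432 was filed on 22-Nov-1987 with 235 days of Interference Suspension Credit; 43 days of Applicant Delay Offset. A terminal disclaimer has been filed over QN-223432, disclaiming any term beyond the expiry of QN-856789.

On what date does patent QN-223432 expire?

Natural term of QN-223432:
  Base: filing + 21 years → 22 November 2008.
  Interference Suspension Credit: +235 days → 15 July 2009.
  Applicant Delay Offset: −43 days → 2 June 2009.
Expiry of referenced patent QN-856789:
  Base: filing + 21 years → 30 December 2007.
  Applicant Delay Offset: −300 days → 5 March 2007.
Terminal disclaimer: QN-223432 expires on the earlier of 2 June 2009 and 5 March 2007.

2007-03-05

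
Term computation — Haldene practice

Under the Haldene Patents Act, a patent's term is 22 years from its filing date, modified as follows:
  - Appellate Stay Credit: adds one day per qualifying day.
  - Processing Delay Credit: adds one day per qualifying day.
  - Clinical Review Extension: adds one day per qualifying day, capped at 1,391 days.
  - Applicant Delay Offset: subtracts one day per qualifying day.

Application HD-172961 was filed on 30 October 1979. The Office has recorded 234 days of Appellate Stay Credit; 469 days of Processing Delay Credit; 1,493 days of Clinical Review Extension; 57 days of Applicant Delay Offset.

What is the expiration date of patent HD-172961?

Base term: filing date + 22 years → 30 October 2001.
Appellate Stay Credit: +234 days → 21 June 2002.
Processing Delay Credit: +469 days → 3 October 2003.
Clinical Review Extension: 1493 days claimed exceeds the 1391-day cap, so +1391 days → 25 July 2007.
Applicant Delay Offset: −57 days → 29 May 2007.

2007-05-29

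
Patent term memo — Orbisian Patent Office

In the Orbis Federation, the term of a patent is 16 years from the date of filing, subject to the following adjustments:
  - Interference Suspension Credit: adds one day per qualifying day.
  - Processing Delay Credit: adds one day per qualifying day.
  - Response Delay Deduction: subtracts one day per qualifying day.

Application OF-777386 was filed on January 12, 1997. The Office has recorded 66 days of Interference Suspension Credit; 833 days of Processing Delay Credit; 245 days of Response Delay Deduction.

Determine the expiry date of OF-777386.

Base term: filing date + 16 years → 12 January 2013.
Interference Suspension Credit: +66 days → 19 March 2013.
Processing Delay Credit: +833 days → 30 June 2015.
Response Delay Deduction: −245 days → 28 October 2014.

October 28, 2014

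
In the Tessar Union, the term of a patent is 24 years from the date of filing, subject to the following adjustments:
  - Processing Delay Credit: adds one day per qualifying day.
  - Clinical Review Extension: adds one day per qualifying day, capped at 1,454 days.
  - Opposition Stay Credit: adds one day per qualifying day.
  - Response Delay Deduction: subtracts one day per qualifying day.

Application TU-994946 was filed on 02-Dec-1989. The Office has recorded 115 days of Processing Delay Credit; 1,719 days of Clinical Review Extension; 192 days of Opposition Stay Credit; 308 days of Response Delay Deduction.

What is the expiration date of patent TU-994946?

2017-11-24

Base term: filing date + 24 years → 2 December 2013.
Processing Delay Credit: +115 days → 27 March 2014.
Clinical Review Extension: 1719 days claimed exceeds the 1454-day cap, so +1454 days → 20 March 2018.
Opposition Stay Credit: +192 days → 28 September 2018.
Response Delay Deduction: −308 days → 24 November 2017.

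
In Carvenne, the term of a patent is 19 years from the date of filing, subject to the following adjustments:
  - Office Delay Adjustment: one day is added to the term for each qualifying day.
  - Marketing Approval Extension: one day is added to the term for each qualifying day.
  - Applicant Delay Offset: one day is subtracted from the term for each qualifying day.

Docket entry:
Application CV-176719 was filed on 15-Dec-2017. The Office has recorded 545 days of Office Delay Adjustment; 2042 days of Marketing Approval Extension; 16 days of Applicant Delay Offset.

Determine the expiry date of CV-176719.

Base term: filing date + 19 years → 15 December 2036.
Office Delay Adjustment: +545 days → 13 June 2038.
Marketing Approval Extension: +2042 days → 15 January 2044.
Applicant Delay Offset: −16 days → 30 December 2043.

December 30, 2043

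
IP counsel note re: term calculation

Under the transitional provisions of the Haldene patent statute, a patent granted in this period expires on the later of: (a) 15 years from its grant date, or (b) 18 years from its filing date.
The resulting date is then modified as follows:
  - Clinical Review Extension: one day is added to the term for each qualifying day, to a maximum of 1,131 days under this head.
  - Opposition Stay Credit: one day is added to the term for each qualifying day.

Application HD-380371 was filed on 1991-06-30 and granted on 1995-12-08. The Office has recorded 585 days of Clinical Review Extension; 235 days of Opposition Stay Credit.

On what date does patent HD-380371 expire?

(a) grant + 15 years → 8 December 2010.
(b) filing + 18 years → 30 June 2009.
Later of the two: 8 December 2010.
Clinical Review Extension: 585 days (within the 1131-day cap) → +585 days → 15 July 2012.
Opposition Stay Credit: +235 days → 7 March 2013.

2013-03-07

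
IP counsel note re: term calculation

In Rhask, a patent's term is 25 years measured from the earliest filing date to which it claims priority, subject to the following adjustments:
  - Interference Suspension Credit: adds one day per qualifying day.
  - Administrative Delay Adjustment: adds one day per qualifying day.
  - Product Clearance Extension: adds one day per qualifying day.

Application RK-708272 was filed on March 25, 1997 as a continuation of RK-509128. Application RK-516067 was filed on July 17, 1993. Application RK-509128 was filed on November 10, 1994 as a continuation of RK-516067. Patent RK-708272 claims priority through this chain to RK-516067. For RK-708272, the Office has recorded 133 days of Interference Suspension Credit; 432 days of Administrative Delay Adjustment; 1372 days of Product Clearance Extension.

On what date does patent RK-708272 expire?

Earliest priority filing: 17 July 1993.
Base term: 17 July 1993 + 25 years → 17 July 2018.
Interference Suspension Credit: +133 days → 27 November 2018.
Administrative Delay Adjustment: +432 days → 2 February 2020.
Product Clearance Extension: +1372 days → 5 November 2023.

2023-11-05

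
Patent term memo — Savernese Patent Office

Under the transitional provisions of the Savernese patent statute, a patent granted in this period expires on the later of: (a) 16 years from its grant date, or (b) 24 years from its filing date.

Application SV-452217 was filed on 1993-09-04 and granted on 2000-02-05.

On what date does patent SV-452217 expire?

(a) grant + 16 years → 5 February 2016.
(b) filing + 24 years → 4 September 2017.
Later of the two: 4 September 2017.

September 4, 2017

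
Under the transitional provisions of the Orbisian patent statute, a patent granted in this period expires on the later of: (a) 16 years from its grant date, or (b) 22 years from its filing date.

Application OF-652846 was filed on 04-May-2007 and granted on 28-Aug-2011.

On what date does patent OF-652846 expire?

2029-05-04

(a) grant + 16 years → 28 August 2027.
(b) filing + 22 years → 4 May 2029.
Later of the two: 4 May 2029.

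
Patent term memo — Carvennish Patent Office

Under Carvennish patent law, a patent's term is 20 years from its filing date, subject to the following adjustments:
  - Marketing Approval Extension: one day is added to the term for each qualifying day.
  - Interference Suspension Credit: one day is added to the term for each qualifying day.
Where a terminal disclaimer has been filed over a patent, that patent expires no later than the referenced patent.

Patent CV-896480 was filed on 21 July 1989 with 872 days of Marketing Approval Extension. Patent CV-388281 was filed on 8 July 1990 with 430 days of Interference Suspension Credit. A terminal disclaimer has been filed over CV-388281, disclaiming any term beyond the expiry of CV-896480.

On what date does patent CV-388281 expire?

Natural term of CV-388281:
  Base: filing + 20 years → 8 July 2010.
  Interference Suspension Credit: +430 days → 11 September 2011.
Expiry of referenced patent CV-896480:
  Base: filing + 20 years → 21 July 2009.
  Marketing Approval Extension: +872 days → 10 December 2011.
Terminal disclaimer: CV-388281 expires on the earlier of 11 September 2011 and 10 December 2011.

September 11, 2011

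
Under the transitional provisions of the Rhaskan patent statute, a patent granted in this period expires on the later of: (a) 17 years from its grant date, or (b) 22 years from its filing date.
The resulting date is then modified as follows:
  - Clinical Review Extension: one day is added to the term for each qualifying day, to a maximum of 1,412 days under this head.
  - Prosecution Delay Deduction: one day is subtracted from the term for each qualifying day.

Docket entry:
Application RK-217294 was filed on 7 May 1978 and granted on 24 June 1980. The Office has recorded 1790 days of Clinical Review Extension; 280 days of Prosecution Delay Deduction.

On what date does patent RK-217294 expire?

(a) grant + 17 years → 24 June 1997.
(b) filing + 22 years → 7 May 2000.
Later of the two: 7 May 2000.
Clinical Review Extension: 1790 days claimed exceeds the 1412-day cap, so +1412 days → 19 March 2004.
Prosecution Delay Deduction: −280 days → 13 June 2003.

2003-06-13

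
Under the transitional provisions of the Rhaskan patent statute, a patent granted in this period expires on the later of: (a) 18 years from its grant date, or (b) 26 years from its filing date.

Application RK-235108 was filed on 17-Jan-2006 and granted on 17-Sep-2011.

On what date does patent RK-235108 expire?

2032-01-17

(a) grant + 18 years → 17 September 2029.
(b) filing + 26 years → 17 January 2032.
Later of the two: 17 January 2032.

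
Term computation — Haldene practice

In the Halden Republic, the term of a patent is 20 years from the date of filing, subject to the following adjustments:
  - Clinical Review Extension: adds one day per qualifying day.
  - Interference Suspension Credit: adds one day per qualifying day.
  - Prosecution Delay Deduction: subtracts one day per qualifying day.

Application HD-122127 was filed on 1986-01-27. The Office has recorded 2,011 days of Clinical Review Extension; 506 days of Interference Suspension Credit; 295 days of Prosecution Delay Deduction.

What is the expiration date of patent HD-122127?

Base term: filing date + 20 years → 27 January 2006.
Clinical Review Extension: +2011 days → 31 July 2011.
Interference Suspension Credit: +506 days → 18 December 2012.
Prosecution Delay Deduction: −295 days → 27 February 2012.

February 27, 2012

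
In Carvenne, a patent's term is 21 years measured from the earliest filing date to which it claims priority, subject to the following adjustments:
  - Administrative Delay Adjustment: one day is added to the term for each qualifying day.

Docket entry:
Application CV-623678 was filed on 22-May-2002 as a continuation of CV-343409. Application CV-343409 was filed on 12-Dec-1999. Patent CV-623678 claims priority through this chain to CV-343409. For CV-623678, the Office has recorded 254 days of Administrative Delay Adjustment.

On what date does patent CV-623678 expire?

2021-08-23

Earliest priority filing: 12 December 1999.
Base term: 12 December 1999 + 21 years → 12 December 2020.
Administrative Delay Adjustment: +254 days → 23 August 2021.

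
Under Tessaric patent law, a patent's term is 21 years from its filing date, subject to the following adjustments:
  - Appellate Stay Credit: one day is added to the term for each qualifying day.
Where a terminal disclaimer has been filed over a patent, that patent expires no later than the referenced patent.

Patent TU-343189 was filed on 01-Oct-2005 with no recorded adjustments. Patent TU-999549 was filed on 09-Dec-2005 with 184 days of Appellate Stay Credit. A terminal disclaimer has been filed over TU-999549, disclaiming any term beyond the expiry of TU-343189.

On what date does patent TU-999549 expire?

October 1, 2026

Natural term of TU-999549:
  Base: filing + 21 years → 9 December 2026.
  Appellate Stay Credit: +184 days → 11 June 2027.
Expiry of referenced patent TU-343189:
  Base: filing + 21 years → 1 October 2026.
Terminal disclaimer: TU-999549 expires on the earlier of 11 June 2027 and 1 October 2026.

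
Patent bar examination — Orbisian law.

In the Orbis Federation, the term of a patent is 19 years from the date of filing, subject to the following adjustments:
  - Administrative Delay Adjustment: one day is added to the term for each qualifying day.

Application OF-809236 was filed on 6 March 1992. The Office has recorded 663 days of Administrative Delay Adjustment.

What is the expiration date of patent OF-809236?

Base term: filing date + 19 years → 6 March 2011.
Administrative Delay Adjustment: +663 days → 28 December 2012.

December 28, 2012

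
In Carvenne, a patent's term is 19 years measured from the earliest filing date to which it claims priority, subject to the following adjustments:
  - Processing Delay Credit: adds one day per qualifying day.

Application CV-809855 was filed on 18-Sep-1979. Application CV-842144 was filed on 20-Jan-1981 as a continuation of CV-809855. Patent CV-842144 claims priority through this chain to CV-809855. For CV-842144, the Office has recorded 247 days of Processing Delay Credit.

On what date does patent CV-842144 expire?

Earliest priority filing: 18 September 1979.
Base term: 18 September 1979 + 19 years → 18 September 1998.
Processing Delay Credit: +247 days → 23 May 1999.

1999-05-23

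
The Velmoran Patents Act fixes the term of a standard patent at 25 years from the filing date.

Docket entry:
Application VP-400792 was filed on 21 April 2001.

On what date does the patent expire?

April 21, 2026

Filing date + 25 years → 21 April 2026.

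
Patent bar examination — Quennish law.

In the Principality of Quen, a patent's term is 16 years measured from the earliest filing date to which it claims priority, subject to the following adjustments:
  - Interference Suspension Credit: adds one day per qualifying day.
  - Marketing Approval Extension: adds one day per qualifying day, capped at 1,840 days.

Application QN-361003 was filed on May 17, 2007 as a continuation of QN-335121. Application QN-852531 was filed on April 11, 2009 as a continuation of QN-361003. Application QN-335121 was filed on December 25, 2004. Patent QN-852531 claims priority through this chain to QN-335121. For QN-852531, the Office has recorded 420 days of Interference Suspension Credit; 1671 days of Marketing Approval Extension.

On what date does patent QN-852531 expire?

Earliest priority filing: 25 December 2004.
Base term: 25 December 2004 + 16 years → 25 December 2020.
Interference Suspension Credit: +420 days → 18 February 2022.
Marketing Approval Extension: 1671 days (within the 1840-day cap) → +1671 days → 16 September 2026.

2026-09-16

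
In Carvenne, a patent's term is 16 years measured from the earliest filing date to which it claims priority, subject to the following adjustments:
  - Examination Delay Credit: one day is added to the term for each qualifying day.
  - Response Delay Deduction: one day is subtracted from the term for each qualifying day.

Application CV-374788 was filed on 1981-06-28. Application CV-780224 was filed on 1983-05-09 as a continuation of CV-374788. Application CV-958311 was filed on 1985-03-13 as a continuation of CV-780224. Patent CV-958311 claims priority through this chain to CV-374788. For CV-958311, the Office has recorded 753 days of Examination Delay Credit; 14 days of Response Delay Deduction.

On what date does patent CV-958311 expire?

July 7, 1999

Earliest priority filing: 28 June 1981.
Base term: 28 June 1981 + 16 years → 28 June 1997.
Examination Delay Credit: +753 days → 21 July 1999.
Response Delay Deduction: −14 days → 7 July 1999.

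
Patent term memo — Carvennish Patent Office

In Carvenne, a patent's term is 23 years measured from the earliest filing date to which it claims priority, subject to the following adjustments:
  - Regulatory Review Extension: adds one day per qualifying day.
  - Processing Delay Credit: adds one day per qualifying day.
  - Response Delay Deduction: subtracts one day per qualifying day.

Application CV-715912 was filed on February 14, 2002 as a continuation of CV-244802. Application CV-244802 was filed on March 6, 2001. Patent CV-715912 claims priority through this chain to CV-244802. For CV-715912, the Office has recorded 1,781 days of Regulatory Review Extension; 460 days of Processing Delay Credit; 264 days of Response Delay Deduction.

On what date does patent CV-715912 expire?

Earliest priority filing: 6 March 2001.
Base term: 6 March 2001 + 23 years → 6 March 2024.
Regulatory Review Extension: +1781 days → 20 January 2029.
Processing Delay Credit: +460 days → 25 April 2030.
Response Delay Deduction: −264 days → 4 August 2029.

2029-08-04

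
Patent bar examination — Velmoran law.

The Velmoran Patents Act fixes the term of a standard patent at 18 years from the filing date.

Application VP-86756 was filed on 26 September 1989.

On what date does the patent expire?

Filing date + 18 years → 26 September 2007.

September 26, 2007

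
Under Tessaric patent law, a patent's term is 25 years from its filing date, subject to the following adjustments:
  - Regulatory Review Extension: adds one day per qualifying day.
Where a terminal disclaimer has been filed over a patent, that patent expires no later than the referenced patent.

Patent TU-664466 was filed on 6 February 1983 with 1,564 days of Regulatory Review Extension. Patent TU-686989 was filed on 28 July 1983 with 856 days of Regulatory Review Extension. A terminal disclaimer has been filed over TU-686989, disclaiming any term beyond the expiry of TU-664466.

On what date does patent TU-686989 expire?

December 1, 2010

Natural term of TU-686989:
  Base: filing + 25 years → 28 July 2008.
  Regulatory Review Extension: +856 days → 1 December 2010.
Expiry of referenced patent TU-664466:
  Base: filing + 25 years → 6 February 2008.
  Regulatory Review Extension: +1564 days → 19 May 2012.
Terminal disclaimer: TU-686989 expires on the earlier of 1 December 2010 and 19 May 2012.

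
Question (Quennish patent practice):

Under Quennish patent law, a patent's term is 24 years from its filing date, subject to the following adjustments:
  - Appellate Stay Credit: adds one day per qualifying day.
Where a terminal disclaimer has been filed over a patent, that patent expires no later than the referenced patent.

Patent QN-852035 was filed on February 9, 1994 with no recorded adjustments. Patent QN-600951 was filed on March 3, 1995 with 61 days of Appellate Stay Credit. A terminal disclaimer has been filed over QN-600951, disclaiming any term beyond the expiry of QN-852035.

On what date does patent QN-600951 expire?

2018-02-09

Natural term of QN-600951:
  Base: filing + 24 years → 3 March 2019.
  Appellate Stay Credit: +61 days → 3 May 2019.
Expiry of referenced patent QN-852035:
  Base: filing + 24 years → 9 February 2018.
Terminal disclaimer: QN-600951 expires on the earlier of 3 May 2019 and 9 February 2018.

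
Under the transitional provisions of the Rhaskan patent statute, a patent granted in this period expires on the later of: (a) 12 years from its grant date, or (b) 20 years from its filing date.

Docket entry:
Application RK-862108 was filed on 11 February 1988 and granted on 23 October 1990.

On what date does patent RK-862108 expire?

2008-02-11

(a) grant + 12 years → 23 October 2002.
(b) filing + 20 years → 11 February 2008.
Later of the two: 11 February 2008.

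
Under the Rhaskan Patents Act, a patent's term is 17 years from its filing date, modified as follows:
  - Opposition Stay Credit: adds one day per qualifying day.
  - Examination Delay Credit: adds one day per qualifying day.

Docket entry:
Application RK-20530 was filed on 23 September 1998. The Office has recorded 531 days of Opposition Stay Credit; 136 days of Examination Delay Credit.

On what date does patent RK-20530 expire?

Base term: filing date + 17 years → 23 September 2015.
Opposition Stay Credit: +531 days → 7 March 2017.
Examination Delay Credit: +136 days → 21 July 2017.

July 21, 2017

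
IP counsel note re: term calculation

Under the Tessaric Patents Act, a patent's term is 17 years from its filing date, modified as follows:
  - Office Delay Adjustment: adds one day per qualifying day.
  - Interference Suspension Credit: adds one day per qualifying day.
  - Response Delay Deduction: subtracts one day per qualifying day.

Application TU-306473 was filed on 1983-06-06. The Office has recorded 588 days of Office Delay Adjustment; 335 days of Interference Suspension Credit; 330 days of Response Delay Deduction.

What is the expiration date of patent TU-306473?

January 20, 2002

Base term: filing date + 17 years → 6 June 2000.
Office Delay Adjustment: +588 days → 15 January 2002.
Interference Suspension Credit: +335 days → 16 December 2002.
Response Delay Deduction: −330 days → 20 January 2002.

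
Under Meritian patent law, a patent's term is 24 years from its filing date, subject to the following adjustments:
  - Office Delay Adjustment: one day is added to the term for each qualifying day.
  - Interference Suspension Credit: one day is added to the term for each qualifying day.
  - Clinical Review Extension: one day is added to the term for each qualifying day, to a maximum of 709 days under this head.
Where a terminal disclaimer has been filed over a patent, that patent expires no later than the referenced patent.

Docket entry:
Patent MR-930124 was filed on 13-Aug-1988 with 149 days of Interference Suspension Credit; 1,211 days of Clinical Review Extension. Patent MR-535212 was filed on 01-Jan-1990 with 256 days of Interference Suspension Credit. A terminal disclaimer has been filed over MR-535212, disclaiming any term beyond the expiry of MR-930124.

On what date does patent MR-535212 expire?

September 14, 2014

Natural term of MR-535212:
  Base: filing + 24 years → 1 January 2014.
  Interference Suspension Credit: +256 days → 14 September 2014.
Expiry of referenced patent MR-930124:
  Base: filing + 24 years → 13 August 2012.
  Interference Suspension Credit: +149 days → 9 January 2013.
  Clinical Review Extension: 1211 days claimed exceeds the 709-day cap, so +709 days → 19 December 2014.
Terminal disclaimer: MR-535212 expires on the earlier of 14 September 2014 and 19 December 2014.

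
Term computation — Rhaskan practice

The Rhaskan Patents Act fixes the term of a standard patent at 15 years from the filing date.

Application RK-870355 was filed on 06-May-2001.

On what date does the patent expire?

Filing date + 15 years → 6 May 2016.

May 6, 2016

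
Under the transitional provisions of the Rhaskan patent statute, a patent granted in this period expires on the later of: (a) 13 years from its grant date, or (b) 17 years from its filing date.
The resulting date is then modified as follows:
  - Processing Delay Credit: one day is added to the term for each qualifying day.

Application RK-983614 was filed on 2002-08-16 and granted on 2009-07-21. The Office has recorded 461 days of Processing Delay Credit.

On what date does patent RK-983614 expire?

2023-10-25

(a) grant + 13 years → 21 July 2022.
(b) filing + 17 years → 16 August 2019.
Later of the two: 21 July 2022.
Processing Delay Credit: +461 days → 25 October 2023.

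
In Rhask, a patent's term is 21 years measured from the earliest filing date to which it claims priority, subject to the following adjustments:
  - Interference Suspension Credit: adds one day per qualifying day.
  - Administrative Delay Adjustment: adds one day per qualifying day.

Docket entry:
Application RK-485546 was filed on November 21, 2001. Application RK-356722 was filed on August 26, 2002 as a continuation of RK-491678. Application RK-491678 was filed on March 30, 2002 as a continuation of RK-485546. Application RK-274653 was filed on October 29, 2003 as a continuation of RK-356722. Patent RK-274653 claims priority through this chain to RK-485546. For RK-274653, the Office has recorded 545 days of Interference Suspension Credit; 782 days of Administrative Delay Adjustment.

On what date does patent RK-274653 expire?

July 10, 2026

Earliest priority filing: 21 November 2001.
Base term: 21 November 2001 + 21 years → 21 November 2022.
Interference Suspension Credit: +545 days → 19 May 2024.
Administrative Delay Adjustment: +782 days → 10 July 2026.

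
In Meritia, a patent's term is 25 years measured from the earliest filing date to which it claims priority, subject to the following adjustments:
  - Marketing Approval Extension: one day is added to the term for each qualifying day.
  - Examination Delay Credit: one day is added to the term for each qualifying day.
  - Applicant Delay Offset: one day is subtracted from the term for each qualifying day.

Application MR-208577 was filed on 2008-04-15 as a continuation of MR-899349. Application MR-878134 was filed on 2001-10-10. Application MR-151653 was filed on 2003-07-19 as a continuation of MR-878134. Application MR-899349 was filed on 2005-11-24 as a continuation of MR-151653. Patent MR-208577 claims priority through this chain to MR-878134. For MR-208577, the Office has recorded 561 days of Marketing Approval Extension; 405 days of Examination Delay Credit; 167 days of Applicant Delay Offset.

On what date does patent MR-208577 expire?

Earliest priority filing: 10 October 2001.
Base term: 10 October 2001 + 25 years → 10 October 2026.
Marketing Approval Extension: +561 days → 23 April 2028.
Examination Delay Credit: +405 days → 2 June 2029.
Applicant Delay Offset: −167 days → 17 December 2028.

2028-12-17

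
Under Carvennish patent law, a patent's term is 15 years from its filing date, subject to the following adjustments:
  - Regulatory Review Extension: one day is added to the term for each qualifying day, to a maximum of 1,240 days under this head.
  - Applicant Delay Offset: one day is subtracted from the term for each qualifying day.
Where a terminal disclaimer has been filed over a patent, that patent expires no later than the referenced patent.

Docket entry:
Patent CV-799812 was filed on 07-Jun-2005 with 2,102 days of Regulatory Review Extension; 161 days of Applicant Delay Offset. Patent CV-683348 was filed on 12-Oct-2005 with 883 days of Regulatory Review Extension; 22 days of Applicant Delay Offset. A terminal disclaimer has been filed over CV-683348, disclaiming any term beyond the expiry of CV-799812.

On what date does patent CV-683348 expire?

2023-02-20

Natural term of CV-683348:
  Base: filing + 15 years → 12 October 2020.
  Regulatory Review Extension: 883 days (within the 1240-day cap) → +883 days → 14 March 2023.
  Applicant Delay Offset: −22 days → 20 February 2023.
Expiry of referenced patent CV-799812:
  Base: filing + 15 years → 7 June 2020.
  Regulatory Review Extension: 2102 days claimed exceeds the 1240-day cap, so +1240 days → 30 October 2023.
  Applicant Delay Offset: −161 days → 22 May 2023.
Terminal disclaimer: CV-683348 expires on the earlier of 20 February 2023 and 22 May 2023.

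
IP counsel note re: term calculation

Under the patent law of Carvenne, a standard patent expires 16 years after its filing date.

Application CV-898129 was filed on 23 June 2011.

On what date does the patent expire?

2027-06-23

Filing date + 16 years → 23 June 2027.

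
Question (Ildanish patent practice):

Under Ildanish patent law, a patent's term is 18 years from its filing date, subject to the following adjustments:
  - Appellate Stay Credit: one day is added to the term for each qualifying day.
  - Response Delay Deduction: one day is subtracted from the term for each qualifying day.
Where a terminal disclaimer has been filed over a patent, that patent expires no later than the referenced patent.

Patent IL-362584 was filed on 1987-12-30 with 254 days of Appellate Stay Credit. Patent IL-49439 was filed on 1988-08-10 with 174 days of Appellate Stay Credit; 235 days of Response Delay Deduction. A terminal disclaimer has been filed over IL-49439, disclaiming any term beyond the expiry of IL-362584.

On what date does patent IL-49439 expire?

June 10, 2006

Natural term of IL-49439:
  Base: filing + 18 years → 10 August 2006.
  Appellate Stay Credit: +174 days → 31 January 2007.
  Response Delay Deduction: −235 days → 10 June 2006.
Expiry of referenced patent IL-362584:
  Base: filing + 18 years → 30 December 2005.
  Appellate Stay Credit: +254 days → 10 September 2006.
Terminal disclaimer: IL-49439 expires on the earlier of 10 June 2006 and 10 September 2006.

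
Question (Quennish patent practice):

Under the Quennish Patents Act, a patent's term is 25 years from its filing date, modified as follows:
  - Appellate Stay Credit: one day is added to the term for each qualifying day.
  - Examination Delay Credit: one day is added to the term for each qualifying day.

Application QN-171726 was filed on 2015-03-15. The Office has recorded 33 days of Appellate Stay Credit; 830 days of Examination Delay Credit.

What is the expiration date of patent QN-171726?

July 26, 2042

Base term: filing date + 25 years → 15 March 2040.
Appellate Stay Credit: +33 days → 17 April 2040.
Examination Delay Credit: +830 days → 26 July 2042.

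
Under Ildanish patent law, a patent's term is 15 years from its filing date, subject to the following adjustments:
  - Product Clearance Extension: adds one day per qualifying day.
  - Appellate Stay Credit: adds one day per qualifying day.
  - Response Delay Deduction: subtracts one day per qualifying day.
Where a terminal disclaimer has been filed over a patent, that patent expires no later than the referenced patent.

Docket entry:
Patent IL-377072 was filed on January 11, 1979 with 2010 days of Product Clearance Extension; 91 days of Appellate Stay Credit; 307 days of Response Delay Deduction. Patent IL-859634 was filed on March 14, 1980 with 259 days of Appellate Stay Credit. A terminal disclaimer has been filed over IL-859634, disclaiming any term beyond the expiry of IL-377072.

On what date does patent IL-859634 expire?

November 28, 1995

Natural term of IL-859634:
  Base: filing + 15 years → 14 March 1995.
  Appellate Stay Credit: +259 days → 28 November 1995.
Expiry of referenced patent IL-377072:
  Base: filing + 15 years → 11 January 1994.
  Product Clearance Extension: +2010 days → 14 July 1999.
  Appellate Stay Credit: +91 days → 13 October 1999.
  Response Delay Deduction: −307 days → 10 December 1998.
Terminal disclaimer: IL-859634 expires on the earlier of 28 November 1995 and 10 December 1998.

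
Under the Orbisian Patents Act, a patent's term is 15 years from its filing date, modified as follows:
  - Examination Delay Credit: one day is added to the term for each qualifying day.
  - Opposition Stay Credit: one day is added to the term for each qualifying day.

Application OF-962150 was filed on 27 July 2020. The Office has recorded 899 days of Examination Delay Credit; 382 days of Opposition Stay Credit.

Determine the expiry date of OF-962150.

Base term: filing date + 15 years → 27 July 2035.
Examination Delay Credit: +899 days → 11 January 2038.
Opposition Stay Credit: +382 days → 28 January 2039.

January 28, 2039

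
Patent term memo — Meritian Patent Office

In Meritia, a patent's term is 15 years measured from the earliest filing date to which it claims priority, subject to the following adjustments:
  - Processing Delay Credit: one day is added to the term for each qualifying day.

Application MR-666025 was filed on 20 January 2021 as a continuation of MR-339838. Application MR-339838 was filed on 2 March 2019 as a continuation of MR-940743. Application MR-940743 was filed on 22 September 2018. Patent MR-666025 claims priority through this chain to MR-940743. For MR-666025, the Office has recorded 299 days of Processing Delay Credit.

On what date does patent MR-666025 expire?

Earliest priority filing: 22 September 2018.
Base term: 22 September 2018 + 15 years → 22 September 2033.
Processing Delay Credit: +299 days → 18 July 2034.

2034-07-18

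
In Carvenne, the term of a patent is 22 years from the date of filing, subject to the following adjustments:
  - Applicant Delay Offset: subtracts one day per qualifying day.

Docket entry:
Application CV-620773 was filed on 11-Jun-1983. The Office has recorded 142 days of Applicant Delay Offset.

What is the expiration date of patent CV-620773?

2005-01-20

Base term: filing date + 22 years → 11 June 2005.
Applicant Delay Offset: −142 days → 20 January 2005.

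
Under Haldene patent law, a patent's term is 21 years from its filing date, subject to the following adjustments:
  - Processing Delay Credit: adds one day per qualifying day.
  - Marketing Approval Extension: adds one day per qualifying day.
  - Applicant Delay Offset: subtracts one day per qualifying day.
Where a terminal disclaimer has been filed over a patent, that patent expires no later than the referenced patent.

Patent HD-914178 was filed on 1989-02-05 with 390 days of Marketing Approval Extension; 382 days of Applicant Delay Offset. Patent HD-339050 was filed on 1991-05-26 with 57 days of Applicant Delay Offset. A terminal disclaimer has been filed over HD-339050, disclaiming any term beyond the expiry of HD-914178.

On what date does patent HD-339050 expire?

Natural term of HD-339050:
  Base: filing + 21 years → 26 May 2012.
  Applicant Delay Offset: −57 days → 30 March 2012.
Expiry of referenced patent HD-914178:
  Base: filing + 21 years → 5 February 2010.
  Marketing Approval Extension: +390 days → 2 March 2011.
  Applicant Delay Offset: −382 days → 13 February 2010.
Terminal disclaimer: HD-339050 expires on the earlier of 30 March 2012 and 13 February 2010.

2010-02-13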